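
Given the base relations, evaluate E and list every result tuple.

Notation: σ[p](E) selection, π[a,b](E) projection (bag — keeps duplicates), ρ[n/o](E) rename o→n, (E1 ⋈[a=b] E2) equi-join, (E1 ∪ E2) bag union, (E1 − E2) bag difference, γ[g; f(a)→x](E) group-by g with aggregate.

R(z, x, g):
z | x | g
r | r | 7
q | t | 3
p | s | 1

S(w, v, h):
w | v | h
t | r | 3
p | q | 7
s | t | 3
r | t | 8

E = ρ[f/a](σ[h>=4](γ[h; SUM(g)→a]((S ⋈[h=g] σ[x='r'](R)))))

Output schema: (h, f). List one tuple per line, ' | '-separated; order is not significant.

Per-node cardinality:
  S → 4
  R → 3
  σ[x='r'](R) → 1
  (S ⋈[h=g] σ[x='r'](R)) → 1
  γ[h; SUM(g)→a]((S ⋈[h=g] σ[x='r'](R))) → 1
  σ[h>=4](γ[h; SUM(g)→a]((S ⋈[h=g] σ[x='r'](R)))) → 1
  ρ[f/a](σ[h>=4](γ[h; SUM(g)→a]((S ⋈[h=g] σ[x='r'](R))))) → 1

== RESULT ==
h | f
7 | 7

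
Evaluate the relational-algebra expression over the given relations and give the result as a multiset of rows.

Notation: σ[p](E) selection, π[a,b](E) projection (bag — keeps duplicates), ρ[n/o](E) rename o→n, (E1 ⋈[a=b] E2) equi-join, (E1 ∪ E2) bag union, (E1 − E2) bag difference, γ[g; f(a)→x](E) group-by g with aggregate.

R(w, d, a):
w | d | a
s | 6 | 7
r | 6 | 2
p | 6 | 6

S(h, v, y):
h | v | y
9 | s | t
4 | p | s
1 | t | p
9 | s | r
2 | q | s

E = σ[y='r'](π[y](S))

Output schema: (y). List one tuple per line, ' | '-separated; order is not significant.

Row counts bottom-up:
  S → 5
  π[y](S) → 5
  σ[y='r'](π[y](S)) → 1

== RESULT ==
y
r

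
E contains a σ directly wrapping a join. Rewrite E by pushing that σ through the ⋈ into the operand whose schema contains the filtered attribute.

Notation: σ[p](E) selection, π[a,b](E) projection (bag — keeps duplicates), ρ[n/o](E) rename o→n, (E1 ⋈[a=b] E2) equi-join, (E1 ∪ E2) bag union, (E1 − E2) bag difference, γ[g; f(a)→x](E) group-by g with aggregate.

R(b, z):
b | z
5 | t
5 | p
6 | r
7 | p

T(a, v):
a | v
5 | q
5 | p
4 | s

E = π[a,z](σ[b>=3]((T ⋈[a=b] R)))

σ filters on b, owned by the right side.
E' = π[a,z]((T ⋈[a=b] σ[b>=3](R)))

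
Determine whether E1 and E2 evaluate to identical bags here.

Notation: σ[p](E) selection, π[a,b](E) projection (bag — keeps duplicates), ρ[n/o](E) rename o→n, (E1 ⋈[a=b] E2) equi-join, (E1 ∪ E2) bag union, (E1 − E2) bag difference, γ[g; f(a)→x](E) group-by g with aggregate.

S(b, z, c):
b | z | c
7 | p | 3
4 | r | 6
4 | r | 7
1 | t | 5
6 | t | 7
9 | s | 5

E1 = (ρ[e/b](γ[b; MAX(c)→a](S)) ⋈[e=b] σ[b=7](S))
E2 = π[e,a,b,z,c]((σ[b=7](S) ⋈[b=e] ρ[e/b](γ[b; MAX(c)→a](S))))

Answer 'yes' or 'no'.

E1 row counts bottom-up:
  S → 6
  γ[b; MAX(c)→a](S) → 5
  ρ[e/b](γ[b; MAX(c)→a](S)) → 5
  S → 6
  σ[b=7](S) → 1
  (ρ[e/b](γ[b; MAX(c)→a](S)) ⋈[e=b] σ[b=7](S)) → 1
E2 row counts bottom-up:
  S → 6
  σ[b=7](S) → 1
  S → 6
  γ[b; MAX(c)→a](S) → 5
  ρ[e/b](γ[b; MAX(c)→a](S)) → 5
  (σ[b=7](S) ⋈[b=e] ρ[e/b](γ[b; MAX(c)→a](S))) → 1
  π[e,a,b,z,c]((σ[b=7](S) ⋈[b=e] ρ[e/b](γ[b; MAX(c)→a](S)))) → 1

E1 and E2 produce the same multiset:
e | a | b | z | c
7 | 3 | 7 | p | 3

yes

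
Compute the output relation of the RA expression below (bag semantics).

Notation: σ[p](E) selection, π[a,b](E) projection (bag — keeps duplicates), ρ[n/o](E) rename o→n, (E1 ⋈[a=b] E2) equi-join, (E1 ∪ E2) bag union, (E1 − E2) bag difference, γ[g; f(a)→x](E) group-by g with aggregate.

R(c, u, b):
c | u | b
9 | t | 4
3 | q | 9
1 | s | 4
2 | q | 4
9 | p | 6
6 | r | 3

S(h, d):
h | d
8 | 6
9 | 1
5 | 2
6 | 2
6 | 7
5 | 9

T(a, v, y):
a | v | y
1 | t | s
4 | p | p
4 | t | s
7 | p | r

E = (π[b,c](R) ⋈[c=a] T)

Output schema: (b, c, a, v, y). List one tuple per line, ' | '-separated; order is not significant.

Row counts bottom-up:
  R → 6
  π[b,c](R) → 6
  T → 4
  (π[b,c](R) ⋈[c=a] T) → 1

== RESULT ==
b | c | a | v | y
4 | 1 | 1 | t | s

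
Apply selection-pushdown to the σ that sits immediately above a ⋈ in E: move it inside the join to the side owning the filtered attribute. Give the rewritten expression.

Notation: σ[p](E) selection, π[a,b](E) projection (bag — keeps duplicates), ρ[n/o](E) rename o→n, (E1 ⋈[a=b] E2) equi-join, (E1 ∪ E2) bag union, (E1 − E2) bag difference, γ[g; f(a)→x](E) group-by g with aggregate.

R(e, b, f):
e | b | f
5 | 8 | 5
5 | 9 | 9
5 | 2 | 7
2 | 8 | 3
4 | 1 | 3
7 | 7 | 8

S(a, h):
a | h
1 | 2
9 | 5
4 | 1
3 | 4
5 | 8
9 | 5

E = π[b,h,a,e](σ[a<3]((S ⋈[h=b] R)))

σ filters on a, owned by the left side.
E' = π[b,h,a,e]((σ[a<3](S) ⋈[h=b] R))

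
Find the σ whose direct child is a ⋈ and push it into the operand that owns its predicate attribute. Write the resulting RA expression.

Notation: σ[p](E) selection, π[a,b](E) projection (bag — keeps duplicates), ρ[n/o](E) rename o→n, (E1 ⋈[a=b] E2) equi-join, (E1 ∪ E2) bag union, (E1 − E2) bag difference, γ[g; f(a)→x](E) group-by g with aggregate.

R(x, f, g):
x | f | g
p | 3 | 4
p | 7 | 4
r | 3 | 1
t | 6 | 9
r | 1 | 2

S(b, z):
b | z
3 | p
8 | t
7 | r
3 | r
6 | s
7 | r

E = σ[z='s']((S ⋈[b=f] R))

σ filters on z, owned by the left side.
E' = (σ[z='s'](S) ⋈[b=f] R)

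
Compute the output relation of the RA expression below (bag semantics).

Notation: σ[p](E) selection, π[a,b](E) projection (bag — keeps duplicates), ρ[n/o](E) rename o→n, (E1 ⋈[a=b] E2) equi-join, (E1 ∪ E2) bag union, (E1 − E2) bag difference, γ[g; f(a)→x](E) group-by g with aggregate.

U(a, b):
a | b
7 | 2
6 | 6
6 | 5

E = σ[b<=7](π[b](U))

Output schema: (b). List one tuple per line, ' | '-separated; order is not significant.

Row counts bottom-up:
  U → 3
  π[b](U) → 3
  σ[b<=7](π[b](U)) → 3

== RESULT ==
b
2
5
6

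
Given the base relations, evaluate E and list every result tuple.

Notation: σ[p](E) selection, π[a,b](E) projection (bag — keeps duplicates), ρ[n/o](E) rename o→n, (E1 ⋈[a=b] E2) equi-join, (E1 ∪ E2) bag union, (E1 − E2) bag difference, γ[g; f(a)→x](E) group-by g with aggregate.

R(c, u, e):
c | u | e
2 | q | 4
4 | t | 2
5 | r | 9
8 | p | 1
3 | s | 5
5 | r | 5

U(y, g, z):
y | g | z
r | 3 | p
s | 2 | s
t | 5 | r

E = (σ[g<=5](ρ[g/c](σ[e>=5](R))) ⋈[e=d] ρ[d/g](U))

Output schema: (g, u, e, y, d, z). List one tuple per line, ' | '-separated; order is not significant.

Per-node cardinality:
  R → 6
  σ[e>=5](R) → 3
  ρ[g/c](σ[e>=5](R)) → 3
  σ[g<=5](ρ[g/c](σ[e>=5](R))) → 3
  U → 3
  ρ[d/g](U) → 3
  (σ[g<=5](ρ[g/c](σ[e>=5](R))) ⋈[e=d] ρ[d/g](U)) → 2

== RESULT ==
g | u | e | y | d | z
3 | s | 5 | t | 5 | r
5 | r | 5 | t | 5 | r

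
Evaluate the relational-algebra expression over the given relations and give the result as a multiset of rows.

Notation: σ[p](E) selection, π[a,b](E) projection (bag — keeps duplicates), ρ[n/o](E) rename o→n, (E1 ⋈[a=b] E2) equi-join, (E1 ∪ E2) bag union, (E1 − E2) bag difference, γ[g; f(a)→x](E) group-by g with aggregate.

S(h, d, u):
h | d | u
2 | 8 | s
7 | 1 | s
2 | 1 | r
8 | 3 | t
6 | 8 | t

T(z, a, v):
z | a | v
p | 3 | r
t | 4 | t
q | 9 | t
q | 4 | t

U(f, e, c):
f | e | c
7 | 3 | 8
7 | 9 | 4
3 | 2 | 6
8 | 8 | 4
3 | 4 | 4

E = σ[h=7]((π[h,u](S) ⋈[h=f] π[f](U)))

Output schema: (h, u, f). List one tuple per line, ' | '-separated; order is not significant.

Subexpression sizes:
  S → 5
  π[h,u](S) → 5
  U → 5
  π[f](U) → 5
  (π[h,u](S) ⋈[h=f] π[f](U)) → 3
  σ[h=7]((π[h,u](S) ⋈[h=f] π[f](U))) → 2

== RESULT ==
h | u | f
7 | s | 7
7 | s | 7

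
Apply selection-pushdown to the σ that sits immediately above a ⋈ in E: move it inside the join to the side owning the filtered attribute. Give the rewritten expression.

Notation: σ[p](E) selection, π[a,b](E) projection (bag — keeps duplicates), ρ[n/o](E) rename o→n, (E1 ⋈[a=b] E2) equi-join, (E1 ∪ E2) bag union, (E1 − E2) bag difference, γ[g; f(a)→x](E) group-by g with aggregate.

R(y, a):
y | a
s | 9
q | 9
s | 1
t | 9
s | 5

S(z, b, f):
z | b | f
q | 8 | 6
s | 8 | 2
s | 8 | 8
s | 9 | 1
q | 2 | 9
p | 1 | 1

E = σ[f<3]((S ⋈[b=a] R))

σ filters on f, owned by the left side.
E' = (σ[f<3](S) ⋈[b=a] R)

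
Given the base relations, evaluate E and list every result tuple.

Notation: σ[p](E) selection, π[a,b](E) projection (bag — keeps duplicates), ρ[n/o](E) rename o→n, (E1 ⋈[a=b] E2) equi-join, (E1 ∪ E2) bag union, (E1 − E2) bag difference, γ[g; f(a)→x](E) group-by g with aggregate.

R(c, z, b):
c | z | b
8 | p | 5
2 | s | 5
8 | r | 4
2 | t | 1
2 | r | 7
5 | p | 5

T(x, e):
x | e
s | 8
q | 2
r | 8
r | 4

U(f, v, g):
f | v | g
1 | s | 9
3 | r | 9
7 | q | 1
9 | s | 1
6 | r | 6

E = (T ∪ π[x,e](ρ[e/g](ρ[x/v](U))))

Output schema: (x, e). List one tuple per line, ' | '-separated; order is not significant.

Stepwise |·|:
  T → 4
  U → 5
  ρ[x/v](U) → 5
  ρ[e/g](ρ[x/v](U)) → 5
  π[x,e](ρ[e/g](ρ[x/v](U))) → 5
  (T ∪ π[x,e](ρ[e/g](ρ[x/v](U)))) → 9

== RESULT ==
x | e
q | 1
q | 2
r | 4
r | 6
r | 8
r | 9
s | 1
s | 8
s | 9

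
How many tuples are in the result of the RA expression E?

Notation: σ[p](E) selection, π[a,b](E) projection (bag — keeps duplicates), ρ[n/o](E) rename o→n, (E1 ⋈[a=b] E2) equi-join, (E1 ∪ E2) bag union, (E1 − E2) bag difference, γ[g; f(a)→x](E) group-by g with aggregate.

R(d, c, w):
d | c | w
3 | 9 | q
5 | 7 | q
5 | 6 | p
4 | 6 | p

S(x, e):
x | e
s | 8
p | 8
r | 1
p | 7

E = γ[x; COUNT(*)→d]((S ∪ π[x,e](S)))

Per-node cardinality:
  S → 4
  S → 4
  π[x,e](S) → 4
  (S ∪ π[x,e](S)) → 8
  γ[x; COUNT(*)→d]((S ∪ π[x,e](S))) → 3

|E| = 3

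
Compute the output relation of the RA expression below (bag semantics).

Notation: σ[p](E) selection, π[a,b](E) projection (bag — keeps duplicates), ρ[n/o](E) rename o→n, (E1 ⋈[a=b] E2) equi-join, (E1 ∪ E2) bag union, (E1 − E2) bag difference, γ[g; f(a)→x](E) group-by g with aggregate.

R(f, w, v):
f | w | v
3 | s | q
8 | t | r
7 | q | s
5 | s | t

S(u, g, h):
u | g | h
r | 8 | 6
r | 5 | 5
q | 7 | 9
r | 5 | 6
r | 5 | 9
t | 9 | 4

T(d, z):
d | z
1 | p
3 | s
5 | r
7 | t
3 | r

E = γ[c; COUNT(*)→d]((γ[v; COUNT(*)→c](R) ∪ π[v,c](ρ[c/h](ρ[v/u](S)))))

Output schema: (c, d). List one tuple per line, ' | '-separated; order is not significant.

Row counts bottom-up:
  R → 4
  γ[v; COUNT(*)→c](R) → 4
  S → 6
  ρ[v/u](S) → 6
  ρ[c/h](ρ[v/u](S)) → 6
  π[v,c](ρ[c/h](ρ[v/u](S))) → 6
  (γ[v; COUNT(*)→c](R) ∪ π[v,c](ρ[c/h](ρ[v/u](S)))) → 10
  γ[c; COUNT(*)→d]((γ[v; COUNT(*)→c](R) ∪ π[v,c](ρ[c/h](ρ[v/u](S))))) → 5

== RESULT ==
c | d
1 | 4
4 | 1
5 | 1
6 | 2
9 | 2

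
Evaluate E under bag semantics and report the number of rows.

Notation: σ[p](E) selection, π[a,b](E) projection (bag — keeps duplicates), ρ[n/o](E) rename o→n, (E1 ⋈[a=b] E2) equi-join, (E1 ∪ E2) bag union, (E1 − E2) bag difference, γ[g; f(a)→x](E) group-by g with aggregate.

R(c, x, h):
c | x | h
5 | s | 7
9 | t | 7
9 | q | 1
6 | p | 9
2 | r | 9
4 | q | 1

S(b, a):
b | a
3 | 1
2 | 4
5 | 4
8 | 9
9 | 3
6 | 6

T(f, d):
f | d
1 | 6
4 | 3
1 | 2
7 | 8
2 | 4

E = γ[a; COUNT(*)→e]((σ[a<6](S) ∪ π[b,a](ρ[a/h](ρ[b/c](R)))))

Subexpression sizes:
  S → 6
  σ[a<6](S) → 4
  R → 6
  ρ[b/c](R) → 6
  ρ[a/h](ρ[b/c](R)) → 6
  π[b,a](ρ[a/h](ρ[b/c](R))) → 6
  (σ[a<6](S) ∪ π[b,a](ρ[a/h](ρ[b/c](R)))) → 10
  γ[a; COUNT(*)→e]((σ[a<6](S) ∪ π[b,a](ρ[a/h](ρ[b/c](R))))) → 5

|E| = 5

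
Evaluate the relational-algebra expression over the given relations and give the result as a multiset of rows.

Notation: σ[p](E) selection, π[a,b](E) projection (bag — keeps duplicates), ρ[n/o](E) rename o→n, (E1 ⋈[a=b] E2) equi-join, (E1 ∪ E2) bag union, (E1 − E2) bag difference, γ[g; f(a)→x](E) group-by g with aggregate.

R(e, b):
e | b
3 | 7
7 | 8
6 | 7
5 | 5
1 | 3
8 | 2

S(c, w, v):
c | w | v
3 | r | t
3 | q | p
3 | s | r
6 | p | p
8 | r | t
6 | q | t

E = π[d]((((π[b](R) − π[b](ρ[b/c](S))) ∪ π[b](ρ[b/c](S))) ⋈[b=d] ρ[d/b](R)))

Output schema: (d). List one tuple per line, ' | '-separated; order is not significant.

Per-node cardinality:
  R → 6
  π[b](R) → 6
  S → 6
  ρ[b/c](S) → 6
  π[b](ρ[b/c](S)) → 6
  (π[b](R) − π[b](ρ[b/c](S))) → 4
  S → 6
  ρ[b/c](S) → 6
  π[b](ρ[b/c](S)) → 6
  ((π[b](R) − π[b](ρ[b/c](S))) ∪ π[b](ρ[b/c](S))) → 10
  R → 6
  ρ[d/b](R) → 6
  (((π[b](R) − π[b](ρ[b/c](S))) ∪ π[b](ρ[b/c](S))) ⋈[b=d] ρ[d/b](R)) → 10
  π[d]((((π[b](R) − π[b](ρ[b/c](S))) ∪ π[b](ρ[b/c](S))) ⋈[b=d] ρ[d/b](R))) → 10

== RESULT ==
d
2
3
3
3
5
7
7
7
7
8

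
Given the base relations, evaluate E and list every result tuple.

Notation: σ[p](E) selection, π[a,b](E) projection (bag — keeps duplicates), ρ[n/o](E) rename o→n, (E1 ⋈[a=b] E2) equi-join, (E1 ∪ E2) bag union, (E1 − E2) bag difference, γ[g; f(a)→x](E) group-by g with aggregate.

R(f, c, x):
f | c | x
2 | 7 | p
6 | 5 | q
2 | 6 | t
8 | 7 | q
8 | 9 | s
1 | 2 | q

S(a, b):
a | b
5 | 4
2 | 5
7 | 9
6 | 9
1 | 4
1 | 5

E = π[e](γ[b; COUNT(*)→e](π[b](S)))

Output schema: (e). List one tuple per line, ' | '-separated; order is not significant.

Per-node cardinality:
  S → 6
  π[b](S) → 6
  γ[b; COUNT(*)→e](π[b](S)) → 3
  π[e](γ[b; COUNT(*)→e](π[b](S))) → 3

== RESULT ==
e
2
2
2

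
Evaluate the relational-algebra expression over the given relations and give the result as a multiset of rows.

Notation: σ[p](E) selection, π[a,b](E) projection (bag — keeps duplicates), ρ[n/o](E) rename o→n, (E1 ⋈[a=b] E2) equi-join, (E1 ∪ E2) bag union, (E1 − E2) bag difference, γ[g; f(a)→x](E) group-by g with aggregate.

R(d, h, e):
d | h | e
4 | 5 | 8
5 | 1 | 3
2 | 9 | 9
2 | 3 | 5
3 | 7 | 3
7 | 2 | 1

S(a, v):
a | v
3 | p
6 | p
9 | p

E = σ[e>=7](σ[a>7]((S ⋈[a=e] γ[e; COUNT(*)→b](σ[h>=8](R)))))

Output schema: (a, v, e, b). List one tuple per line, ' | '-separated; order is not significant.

Per-node cardinality:
  S → 3
  R → 6
  σ[h>=8](R) → 1
  γ[e; COUNT(*)→b](σ[h>=8](R)) → 1
  (S ⋈[a=e] γ[e; COUNT(*)→b](σ[h>=8](R))) → 1
  σ[a>7]((S ⋈[a=e] γ[e; COUNT(*)→b](σ[h>=8](R)))) → 1
  σ[e>=7](σ[a>7]((S ⋈[a=e] γ[e; COUNT(*)→b](σ[h>=8](R))))) → 1

== RESULT ==
a | v | e | b
9 | p | 9 | 1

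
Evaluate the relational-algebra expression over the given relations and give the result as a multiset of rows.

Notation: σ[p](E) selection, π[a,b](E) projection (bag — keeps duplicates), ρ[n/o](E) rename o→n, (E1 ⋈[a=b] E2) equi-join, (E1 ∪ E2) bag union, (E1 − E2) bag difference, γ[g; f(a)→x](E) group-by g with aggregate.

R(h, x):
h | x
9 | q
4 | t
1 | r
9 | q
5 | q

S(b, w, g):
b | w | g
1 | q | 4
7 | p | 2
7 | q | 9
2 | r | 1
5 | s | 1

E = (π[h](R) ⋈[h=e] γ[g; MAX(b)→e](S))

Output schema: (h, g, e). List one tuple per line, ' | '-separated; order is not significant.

Per-node cardinality:
  R → 5
  π[h](R) → 5
  S → 5
  γ[g; MAX(b)→e](S) → 4
  (π[h](R) ⋈[h=e] γ[g; MAX(b)→e](S)) → 2

== RESULT ==
h | g | e
1 | 4 | 1
5 | 1 | 5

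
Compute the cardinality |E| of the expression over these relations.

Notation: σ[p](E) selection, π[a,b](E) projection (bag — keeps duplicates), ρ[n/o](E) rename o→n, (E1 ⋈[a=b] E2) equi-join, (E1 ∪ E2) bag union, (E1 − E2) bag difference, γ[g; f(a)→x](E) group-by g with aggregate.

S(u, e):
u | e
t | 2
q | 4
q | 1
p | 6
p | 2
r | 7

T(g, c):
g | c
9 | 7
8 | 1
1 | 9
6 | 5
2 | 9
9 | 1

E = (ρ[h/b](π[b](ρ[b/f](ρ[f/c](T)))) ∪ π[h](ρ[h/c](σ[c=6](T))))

Subexpression sizes:
  T → 6
  ρ[f/c](T) → 6
  ρ[b/f](ρ[f/c](T)) → 6
  π[b](ρ[b/f](ρ[f/c](T))) → 6
  ρ[h/b](π[b](ρ[b/f](ρ[f/c](T)))) → 6
  T → 6
  σ[c=6](T) → 0
  ρ[h/c](σ[c=6](T)) → 0
  π[h](ρ[h/c](σ[c=6](T))) → 0
  (ρ[h/b](π[b](ρ[b/f](ρ[f/c](T)))) ∪ π[h](ρ[h/c](σ[c=6](T)))) → 6

|E| = 6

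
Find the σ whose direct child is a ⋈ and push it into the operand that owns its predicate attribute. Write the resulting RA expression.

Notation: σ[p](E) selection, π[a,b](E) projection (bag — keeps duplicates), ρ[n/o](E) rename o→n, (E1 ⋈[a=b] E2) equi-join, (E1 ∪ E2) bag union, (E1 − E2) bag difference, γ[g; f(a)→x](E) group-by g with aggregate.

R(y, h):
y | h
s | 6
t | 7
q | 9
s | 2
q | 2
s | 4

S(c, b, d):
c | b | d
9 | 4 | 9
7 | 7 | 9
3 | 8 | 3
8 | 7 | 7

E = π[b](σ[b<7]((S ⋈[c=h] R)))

σ filters on b, owned by the left side.
E' = π[b]((σ[b<7](S) ⋈[c=h] R))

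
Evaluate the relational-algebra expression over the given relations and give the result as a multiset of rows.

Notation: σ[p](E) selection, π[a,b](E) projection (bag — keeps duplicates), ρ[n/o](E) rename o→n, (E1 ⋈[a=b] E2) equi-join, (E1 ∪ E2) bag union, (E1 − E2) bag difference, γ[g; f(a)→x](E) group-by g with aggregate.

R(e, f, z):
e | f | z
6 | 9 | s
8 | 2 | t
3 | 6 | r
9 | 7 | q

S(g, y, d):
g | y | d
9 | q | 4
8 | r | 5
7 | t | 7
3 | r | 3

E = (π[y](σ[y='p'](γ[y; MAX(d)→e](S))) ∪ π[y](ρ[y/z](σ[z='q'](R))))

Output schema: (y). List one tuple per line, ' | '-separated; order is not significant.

Row counts bottom-up:
  S → 4
  γ[y; MAX(d)→e](S) → 3
  σ[y='p'](γ[y; MAX(d)→e](S)) → 0
  π[y](σ[y='p'](γ[y; MAX(d)→e](S))) → 0
  R → 4
  σ[z='q'](R) → 1
  ρ[y/z](σ[z='q'](R)) → 1
  π[y](ρ[y/z](σ[z='q'](R))) → 1
  (π[y](σ[y='p'](γ[y; MAX(d)→e](S))) ∪ π[y](ρ[y/z](σ[z='q'](R)))) → 1

== RESULT ==
y
q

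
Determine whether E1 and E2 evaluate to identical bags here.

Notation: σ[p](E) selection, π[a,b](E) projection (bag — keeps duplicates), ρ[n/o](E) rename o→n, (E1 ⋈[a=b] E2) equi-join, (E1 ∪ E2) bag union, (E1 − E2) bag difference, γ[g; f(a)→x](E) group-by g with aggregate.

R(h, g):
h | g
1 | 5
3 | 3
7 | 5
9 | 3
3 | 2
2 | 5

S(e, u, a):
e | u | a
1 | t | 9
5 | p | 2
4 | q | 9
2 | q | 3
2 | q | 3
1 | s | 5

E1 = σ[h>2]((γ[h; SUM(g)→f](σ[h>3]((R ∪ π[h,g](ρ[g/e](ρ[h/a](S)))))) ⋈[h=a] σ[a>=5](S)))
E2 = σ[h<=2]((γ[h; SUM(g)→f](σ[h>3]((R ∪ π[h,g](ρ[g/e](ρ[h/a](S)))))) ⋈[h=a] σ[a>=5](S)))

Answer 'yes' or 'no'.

E1 per-node cardinality:
  R → 6
  S → 6
  ρ[h/a](S) → 6
  ρ[g/e](ρ[h/a](S)) → 6
  π[h,g](ρ[g/e](ρ[h/a](S))) → 6
  (R ∪ π[h,g](ρ[g/e](ρ[h/a](S)))) → 12
  σ[h>3]((R ∪ π[h,g](ρ[g/e](ρ[h/a](S))))) → 5
  γ[h; SUM(g)→f](σ[h>3]((R ∪ π[h,g](ρ[g/e](ρ[h/a](S)))))) → 3
  S → 6
  σ[a>=5](S) → 3
  (γ[h; SUM(g)→f](σ[h>3]((R ∪ π[h,g](ρ[g/e](ρ[h/a](S)))))) ⋈[h=a] σ[a>=5](S)) → 3
  σ[h>2]((γ[h; SUM(g)→f](σ[h>3]((R ∪ π[h,g](ρ[g/e](ρ[h/a](S)))))) ⋈[h=a] σ[a>=5](S))) → 3
E2 per-node cardinality:
  R → 6
  S → 6
  ρ[h/a](S) → 6
  ρ[g/e](ρ[h/a](S)) → 6
  π[h,g](ρ[g/e](ρ[h/a](S))) → 6
  (R ∪ π[h,g](ρ[g/e](ρ[h/a](S)))) → 12
  σ[h>3]((R ∪ π[h,g](ρ[g/e](ρ[h/a](S))))) → 5
  γ[h; SUM(g)→f](σ[h>3]((R ∪ π[h,g](ρ[g/e](ρ[h/a](S)))))) → 3
  S → 6
  σ[a>=5](S) → 3
  (γ[h; SUM(g)→f](σ[h>3]((R ∪ π[h,g](ρ[g/e](ρ[h/a](S)))))) ⋈[h=a] σ[a>=5](S)) → 3
  σ[h<=2]((γ[h; SUM(g)→f](σ[h>3]((R ∪ π[h,g](ρ[g/e](ρ[h/a](S)))))) ⋈[h=a] σ[a>=5](S))) → 0

E1 result:
h | f | e | u | a
5 | 1 | 1 | s | 5
9 | 8 | 1 | t | 9
9 | 8 | 4 | q | 9
E2 result:
h | f | e | u | a
(0 rows)
Witness: (9, 8, 4, 'q', 9) appears 1× in E1 but 0× in E2.

no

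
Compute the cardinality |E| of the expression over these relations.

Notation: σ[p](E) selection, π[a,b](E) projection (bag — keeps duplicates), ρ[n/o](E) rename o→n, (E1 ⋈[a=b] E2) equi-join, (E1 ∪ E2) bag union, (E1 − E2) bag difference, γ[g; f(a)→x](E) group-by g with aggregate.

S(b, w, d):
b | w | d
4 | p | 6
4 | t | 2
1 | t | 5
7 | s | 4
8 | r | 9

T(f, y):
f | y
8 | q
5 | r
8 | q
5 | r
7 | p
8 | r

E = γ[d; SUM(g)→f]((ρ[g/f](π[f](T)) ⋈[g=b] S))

Per-node cardinality:
  T → 6
  π[f](T) → 6
  ρ[g/f](π[f](T)) → 6
  S → 5
  (ρ[g/f](π[f](T)) ⋈[g=b] S) → 4
  γ[d; SUM(g)→f]((ρ[g/f](π[f](T)) ⋈[g=b] S)) → 2

|E| = 2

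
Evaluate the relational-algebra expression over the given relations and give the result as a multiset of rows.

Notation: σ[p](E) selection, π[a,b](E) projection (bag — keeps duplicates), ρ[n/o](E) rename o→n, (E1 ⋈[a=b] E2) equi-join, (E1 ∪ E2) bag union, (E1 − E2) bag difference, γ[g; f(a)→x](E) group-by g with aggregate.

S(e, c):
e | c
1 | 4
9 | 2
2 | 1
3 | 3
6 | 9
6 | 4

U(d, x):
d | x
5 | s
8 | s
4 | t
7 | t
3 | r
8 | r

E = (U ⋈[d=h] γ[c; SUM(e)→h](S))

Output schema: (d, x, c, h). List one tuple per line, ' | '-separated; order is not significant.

Stepwise |·|:
  U → 6
  S → 6
  γ[c; SUM(e)→h](S) → 5
  (U ⋈[d=h] γ[c; SUM(e)→h](S)) → 2

== RESULT ==
d | x | c | h
3 | r | 3 | 3
7 | t | 4 | 7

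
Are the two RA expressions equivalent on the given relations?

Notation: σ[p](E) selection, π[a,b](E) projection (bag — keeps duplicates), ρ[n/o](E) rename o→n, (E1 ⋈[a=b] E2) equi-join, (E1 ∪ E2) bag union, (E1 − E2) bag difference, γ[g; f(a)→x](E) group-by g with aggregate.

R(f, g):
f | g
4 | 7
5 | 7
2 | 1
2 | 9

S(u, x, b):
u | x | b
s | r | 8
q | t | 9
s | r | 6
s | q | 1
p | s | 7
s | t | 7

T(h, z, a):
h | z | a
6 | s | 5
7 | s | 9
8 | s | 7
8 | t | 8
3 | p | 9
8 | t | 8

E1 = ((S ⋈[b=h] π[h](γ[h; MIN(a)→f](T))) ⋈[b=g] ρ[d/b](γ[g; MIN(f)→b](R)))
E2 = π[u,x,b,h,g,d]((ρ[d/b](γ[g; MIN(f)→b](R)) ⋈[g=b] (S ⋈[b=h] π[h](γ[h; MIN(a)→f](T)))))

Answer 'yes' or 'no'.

E1 stepwise |·|:
  S → 6
  T → 6
  γ[h; MIN(a)→f](T) → 4
  π[h](γ[h; MIN(a)→f](T)) → 4
  (S ⋈[b=h] π[h](γ[h; MIN(a)→f](T))) → 4
  R → 4
  γ[g; MIN(f)→b](R) → 3
  ρ[d/b](γ[g; MIN(f)→b](R)) → 3
  ((S ⋈[b=h] π[h](γ[h; MIN(a)→f](T))) ⋈[b=g] ρ[d/b](γ[g; MIN(f)→b](R))) → 2
E2 stepwise |·|:
  R → 4
  γ[g; MIN(f)→b](R) → 3
  ρ[d/b](γ[g; MIN(f)→b](R)) → 3
  S → 6
  T → 6
  γ[h; MIN(a)→f](T) → 4
  π[h](γ[h; MIN(a)→f](T)) → 4
  (S ⋈[b=h] π[h](γ[h; MIN(a)→f](T))) → 4
  (ρ[d/b](γ[g; MIN(f)→b](R)) ⋈[g=b] (S ⋈[b=h] π[h](γ[h; MIN(a)→f](T)))) → 2
  π[u,x,b,h,g,d]((ρ[d/b](γ[g; MIN(f)→b](R)) ⋈[g=b] (S ⋈[b=h] π[h](γ[h; MIN(a)→f](T))))) → 2

E1 and E2 produce the same multiset:
u | x | b | h | g | d
p | s | 7 | 7 | 7 | 4
s | t | 7 | 7 | 7 | 4

yes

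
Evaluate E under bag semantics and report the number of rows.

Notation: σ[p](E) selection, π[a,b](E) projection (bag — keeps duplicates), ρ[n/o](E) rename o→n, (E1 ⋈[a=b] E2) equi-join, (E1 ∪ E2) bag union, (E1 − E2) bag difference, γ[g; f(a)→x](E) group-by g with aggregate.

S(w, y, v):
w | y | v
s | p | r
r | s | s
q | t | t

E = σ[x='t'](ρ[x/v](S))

Per-node cardinality:
  S → 3
  ρ[x/v](S) → 3
  σ[x='t'](ρ[x/v](S)) → 1

|E| = 1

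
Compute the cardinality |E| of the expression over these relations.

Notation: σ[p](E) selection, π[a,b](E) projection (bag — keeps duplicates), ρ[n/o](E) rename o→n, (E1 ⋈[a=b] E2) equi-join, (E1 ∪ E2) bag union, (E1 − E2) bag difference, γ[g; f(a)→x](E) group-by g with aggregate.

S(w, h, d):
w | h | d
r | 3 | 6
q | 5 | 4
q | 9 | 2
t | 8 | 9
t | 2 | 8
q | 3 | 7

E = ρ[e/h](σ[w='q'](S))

Row counts bottom-up:
  S → 6
  σ[w='q'](S) → 3
  ρ[e/h](σ[w='q'](S)) → 3

|E| = 3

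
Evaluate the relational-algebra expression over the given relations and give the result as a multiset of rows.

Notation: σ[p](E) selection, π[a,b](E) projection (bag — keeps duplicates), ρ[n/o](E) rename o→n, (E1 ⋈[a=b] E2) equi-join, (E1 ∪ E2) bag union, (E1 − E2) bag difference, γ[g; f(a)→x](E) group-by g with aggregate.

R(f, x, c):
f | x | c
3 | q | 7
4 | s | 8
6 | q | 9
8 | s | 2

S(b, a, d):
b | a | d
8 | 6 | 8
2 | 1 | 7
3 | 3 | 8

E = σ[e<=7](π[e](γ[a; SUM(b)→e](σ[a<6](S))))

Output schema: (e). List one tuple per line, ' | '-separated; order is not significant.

Per-node cardinality:
  S → 3
  σ[a<6](S) → 2
  γ[a; SUM(b)→e](σ[a<6](S)) → 2
  π[e](γ[a; SUM(b)→e](σ[a<6](S))) → 2
  σ[e<=7](π[e](γ[a; SUM(b)→e](σ[a<6](S)))) → 2

== RESULT ==
e
2
3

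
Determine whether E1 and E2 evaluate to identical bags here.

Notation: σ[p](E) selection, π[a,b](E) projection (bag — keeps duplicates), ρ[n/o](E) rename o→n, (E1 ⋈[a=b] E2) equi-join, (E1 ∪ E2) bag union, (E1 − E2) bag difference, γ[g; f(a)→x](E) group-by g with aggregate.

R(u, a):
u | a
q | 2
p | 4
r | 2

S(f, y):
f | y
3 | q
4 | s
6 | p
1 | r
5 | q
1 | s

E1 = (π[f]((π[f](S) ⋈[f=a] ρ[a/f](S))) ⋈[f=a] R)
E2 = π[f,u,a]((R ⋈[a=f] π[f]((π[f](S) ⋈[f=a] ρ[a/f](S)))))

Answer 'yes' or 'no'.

E1 row counts bottom-up:
  S → 6
  π[f](S) → 6
  S → 6
  ρ[a/f](S) → 6
  (π[f](S) ⋈[f=a] ρ[a/f](S)) → 8
  π[f]((π[f](S) ⋈[f=a] ρ[a/f](S))) → 8
  R → 3
  (π[f]((π[f](S) ⋈[f=a] ρ[a/f](S))) ⋈[f=a] R) → 1
E2 row counts bottom-up:
  R → 3
  S → 6
  π[f](S) → 6
  S → 6
  ρ[a/f](S) → 6
  (π[f](S) ⋈[f=a] ρ[a/f](S)) → 8
  π[f]((π[f](S) ⋈[f=a] ρ[a/f](S))) → 8
  (R ⋈[a=f] π[f]((π[f](S) ⋈[f=a] ρ[a/f](S)))) → 1
  π[f,u,a]((R ⋈[a=f] π[f]((π[f](S) ⋈[f=a] ρ[a/f](S))))) → 1

E1 and E2 produce the same multiset:
f | u | a
4 | p | 4

yes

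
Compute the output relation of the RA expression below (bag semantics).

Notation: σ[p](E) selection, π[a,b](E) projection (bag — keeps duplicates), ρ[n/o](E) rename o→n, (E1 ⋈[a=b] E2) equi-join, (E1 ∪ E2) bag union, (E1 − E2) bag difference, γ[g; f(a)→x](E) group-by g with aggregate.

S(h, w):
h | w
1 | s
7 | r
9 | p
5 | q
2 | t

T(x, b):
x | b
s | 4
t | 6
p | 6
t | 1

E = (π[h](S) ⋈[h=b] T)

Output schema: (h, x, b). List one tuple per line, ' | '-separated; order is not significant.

Per-node cardinality:
  S → 5
  π[h](S) → 5
  T → 4
  (π[h](S) ⋈[h=b] T) → 1

== RESULT ==
h | x | b
1 | t | 1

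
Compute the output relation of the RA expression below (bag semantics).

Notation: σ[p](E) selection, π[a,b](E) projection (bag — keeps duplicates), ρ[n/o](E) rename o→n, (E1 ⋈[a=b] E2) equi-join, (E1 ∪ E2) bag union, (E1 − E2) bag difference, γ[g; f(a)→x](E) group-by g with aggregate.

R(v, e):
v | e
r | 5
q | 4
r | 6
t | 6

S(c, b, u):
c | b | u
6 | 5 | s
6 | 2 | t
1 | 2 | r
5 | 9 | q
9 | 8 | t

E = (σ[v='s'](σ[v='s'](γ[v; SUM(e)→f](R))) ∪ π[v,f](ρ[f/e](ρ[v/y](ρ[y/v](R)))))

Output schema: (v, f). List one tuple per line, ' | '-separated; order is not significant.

Stepwise |·|:
  R → 4
  γ[v; SUM(e)→f](R) → 3
  σ[v='s'](γ[v; SUM(e)→f](R)) → 0
  σ[v='s'](σ[v='s'](γ[v; SUM(e)→f](R))) → 0
  R → 4
  ρ[y/v](R) → 4
  ρ[v/y](ρ[y/v](R)) → 4
  ρ[f/e](ρ[v/y](ρ[y/v](R))) → 4
  π[v,f](ρ[f/e](ρ[v/y](ρ[y/v](R)))) → 4
  (σ[v='s'](σ[v='s'](γ[v; SUM(e)→f](R))) ∪ π[v,f](ρ[f/e](ρ[v/y](ρ[y/v](R))))) → 4

== RESULT ==
v | f
q | 4
r | 5
r | 6
t | 6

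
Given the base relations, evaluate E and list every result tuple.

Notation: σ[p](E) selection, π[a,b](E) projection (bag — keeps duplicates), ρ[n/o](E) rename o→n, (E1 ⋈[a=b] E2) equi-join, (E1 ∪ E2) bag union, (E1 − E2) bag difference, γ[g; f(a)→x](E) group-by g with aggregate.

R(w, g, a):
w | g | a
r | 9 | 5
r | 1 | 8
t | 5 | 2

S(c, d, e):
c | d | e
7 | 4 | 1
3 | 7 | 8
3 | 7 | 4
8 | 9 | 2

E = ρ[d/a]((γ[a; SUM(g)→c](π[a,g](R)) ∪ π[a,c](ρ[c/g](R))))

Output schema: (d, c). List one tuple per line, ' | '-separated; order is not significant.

Per-node cardinality:
  R → 3
  π[a,g](R) → 3
  γ[a; SUM(g)→c](π[a,g](R)) → 3
  R → 3
  ρ[c/g](R) → 3
  π[a,c](ρ[c/g](R)) → 3
  (γ[a; SUM(g)→c](π[a,g](R)) ∪ π[a,c](ρ[c/g](R))) → 6
  ρ[d/a]((γ[a; SUM(g)→c](π[a,g](R)) ∪ π[a,c](ρ[c/g](R)))) → 6

== RESULT ==
d | c
2 | 5
2 | 5
5 | 9
5 | 9
8 | 1
8 | 1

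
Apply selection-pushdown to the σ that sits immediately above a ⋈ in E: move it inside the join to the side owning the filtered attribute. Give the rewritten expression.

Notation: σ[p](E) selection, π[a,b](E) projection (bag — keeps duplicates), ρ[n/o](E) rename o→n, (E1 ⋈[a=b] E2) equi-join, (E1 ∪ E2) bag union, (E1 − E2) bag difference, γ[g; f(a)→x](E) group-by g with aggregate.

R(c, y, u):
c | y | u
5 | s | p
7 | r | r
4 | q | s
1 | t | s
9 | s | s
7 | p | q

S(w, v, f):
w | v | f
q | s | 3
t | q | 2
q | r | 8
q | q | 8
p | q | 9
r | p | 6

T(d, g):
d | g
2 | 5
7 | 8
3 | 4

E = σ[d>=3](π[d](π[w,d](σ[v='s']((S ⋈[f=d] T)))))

σ filters on v, owned by the left side.
E' = σ[d>=3](π[d](π[w,d]((σ[v='s'](S) ⋈[f=d] T))))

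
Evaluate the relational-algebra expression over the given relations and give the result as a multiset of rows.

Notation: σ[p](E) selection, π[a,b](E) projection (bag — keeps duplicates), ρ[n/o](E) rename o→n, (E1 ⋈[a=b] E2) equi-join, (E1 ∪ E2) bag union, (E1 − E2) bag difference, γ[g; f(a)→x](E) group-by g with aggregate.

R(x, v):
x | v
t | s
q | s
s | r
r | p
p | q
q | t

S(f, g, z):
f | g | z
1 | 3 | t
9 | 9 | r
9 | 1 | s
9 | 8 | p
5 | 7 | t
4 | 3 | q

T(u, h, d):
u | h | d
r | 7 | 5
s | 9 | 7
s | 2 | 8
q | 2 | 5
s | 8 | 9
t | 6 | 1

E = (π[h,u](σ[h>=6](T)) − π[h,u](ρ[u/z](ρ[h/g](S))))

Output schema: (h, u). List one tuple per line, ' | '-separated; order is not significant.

Subexpression sizes:
  T → 6
  σ[h>=6](T) → 4
  π[h,u](σ[h>=6](T)) → 4
  S → 6
  ρ[h/g](S) → 6
  ρ[u/z](ρ[h/g](S)) → 6
  π[h,u](ρ[u/z](ρ[h/g](S))) → 6
  (π[h,u](σ[h>=6](T)) − π[h,u](ρ[u/z](ρ[h/g](S)))) → 4

== RESULT ==
h | u
6 | t
7 | r
8 | s
9 | s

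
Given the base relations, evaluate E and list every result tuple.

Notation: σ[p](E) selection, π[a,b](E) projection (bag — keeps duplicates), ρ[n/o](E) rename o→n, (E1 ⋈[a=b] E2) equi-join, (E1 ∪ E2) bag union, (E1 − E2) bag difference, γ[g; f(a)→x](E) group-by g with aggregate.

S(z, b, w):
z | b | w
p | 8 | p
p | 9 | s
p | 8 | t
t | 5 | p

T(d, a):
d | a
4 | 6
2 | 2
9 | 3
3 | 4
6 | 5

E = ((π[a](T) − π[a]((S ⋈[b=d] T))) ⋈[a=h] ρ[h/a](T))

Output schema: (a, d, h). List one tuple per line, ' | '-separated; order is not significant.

Per-node cardinality:
  T → 5
  π[a](T) → 5
  S → 4
  T → 5
  (S ⋈[b=d] T) → 1
  π[a]((S ⋈[b=d] T)) → 1
  (π[a](T) − π[a]((S ⋈[b=d] T))) → 4
  T → 5
  ρ[h/a](T) → 5
  ((π[a](T) − π[a]((S ⋈[b=d] T))) ⋈[a=h] ρ[h/a](T)) → 4

== RESULT ==
a | d | h
2 | 2 | 2
4 | 3 | 4
5 | 6 | 5
6 | 4 | 6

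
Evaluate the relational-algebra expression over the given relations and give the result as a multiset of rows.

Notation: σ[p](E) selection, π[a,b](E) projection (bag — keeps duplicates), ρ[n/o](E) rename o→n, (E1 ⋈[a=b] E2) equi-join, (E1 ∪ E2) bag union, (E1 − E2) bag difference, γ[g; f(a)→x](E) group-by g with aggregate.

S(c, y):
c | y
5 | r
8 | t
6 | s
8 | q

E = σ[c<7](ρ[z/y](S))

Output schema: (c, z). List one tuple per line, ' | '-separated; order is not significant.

Stepwise |·|:
  S → 4
  ρ[z/y](S) → 4
  σ[c<7](ρ[z/y](S)) → 2

== RESULT ==
c | z
5 | r
6 | s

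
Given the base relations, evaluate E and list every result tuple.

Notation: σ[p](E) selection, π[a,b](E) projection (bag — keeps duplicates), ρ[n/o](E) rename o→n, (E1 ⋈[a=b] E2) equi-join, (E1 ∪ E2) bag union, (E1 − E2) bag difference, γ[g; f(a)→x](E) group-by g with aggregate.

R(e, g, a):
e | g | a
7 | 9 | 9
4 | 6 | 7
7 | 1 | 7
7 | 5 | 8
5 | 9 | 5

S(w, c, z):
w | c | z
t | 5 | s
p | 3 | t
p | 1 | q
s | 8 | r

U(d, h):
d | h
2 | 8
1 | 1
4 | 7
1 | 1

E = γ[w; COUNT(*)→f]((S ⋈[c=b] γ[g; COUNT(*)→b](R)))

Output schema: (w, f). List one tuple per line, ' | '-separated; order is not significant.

Subexpression sizes:
  S → 4
  R → 5
  γ[g; COUNT(*)→b](R) → 4
  (S ⋈[c=b] γ[g; COUNT(*)→b](R)) → 3
  γ[w; COUNT(*)→f]((S ⋈[c=b] γ[g; COUNT(*)→b](R))) → 1

== RESULT ==
w | f
p | 3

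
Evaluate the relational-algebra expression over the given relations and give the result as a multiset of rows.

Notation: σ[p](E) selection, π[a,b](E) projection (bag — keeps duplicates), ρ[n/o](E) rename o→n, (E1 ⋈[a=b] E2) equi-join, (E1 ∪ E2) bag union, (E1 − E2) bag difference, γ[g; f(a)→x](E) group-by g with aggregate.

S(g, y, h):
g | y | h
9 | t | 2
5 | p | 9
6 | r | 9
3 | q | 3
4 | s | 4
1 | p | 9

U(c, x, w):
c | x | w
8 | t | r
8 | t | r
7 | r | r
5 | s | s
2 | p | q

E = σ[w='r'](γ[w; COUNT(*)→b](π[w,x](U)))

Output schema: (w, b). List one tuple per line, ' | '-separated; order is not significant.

Row counts bottom-up:
  U → 5
  π[w,x](U) → 5
  γ[w; COUNT(*)→b](π[w,x](U)) → 3
  σ[w='r'](γ[w; COUNT(*)→b](π[w,x](U))) → 1

== RESULT ==
w | b
r | 3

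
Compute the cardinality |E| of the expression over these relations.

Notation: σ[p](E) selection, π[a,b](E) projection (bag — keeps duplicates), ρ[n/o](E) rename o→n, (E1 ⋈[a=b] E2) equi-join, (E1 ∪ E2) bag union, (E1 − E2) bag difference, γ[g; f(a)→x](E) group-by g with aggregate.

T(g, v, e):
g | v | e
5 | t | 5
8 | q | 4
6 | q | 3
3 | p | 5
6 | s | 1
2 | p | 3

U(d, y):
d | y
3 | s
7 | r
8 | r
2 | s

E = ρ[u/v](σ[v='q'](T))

Row counts bottom-up:
  T → 6
  σ[v='q'](T) → 2
  ρ[u/v](σ[v='q'](T)) → 2

|E| = 2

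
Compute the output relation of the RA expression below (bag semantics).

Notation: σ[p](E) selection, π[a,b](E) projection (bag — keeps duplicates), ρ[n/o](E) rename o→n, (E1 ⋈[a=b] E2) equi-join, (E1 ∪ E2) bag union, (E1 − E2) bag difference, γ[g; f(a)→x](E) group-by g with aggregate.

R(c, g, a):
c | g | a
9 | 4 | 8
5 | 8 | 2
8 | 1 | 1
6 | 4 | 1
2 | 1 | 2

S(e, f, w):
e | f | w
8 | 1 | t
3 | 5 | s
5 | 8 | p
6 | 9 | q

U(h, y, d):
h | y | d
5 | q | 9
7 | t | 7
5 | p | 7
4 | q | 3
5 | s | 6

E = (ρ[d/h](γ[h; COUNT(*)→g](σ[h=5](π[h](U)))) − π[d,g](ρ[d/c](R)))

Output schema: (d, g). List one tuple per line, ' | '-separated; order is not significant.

Row counts bottom-up:
  U → 5
  π[h](U) → 5
  σ[h=5](π[h](U)) → 3
  γ[h; COUNT(*)→g](σ[h=5](π[h](U))) → 1
  ρ[d/h](γ[h; COUNT(*)→g](σ[h=5](π[h](U)))) → 1
  R → 5
  ρ[d/c](R) → 5
  π[d,g](ρ[d/c](R)) → 5
  (ρ[d/h](γ[h; COUNT(*)→g](σ[h=5](π[h](U)))) − π[d,g](ρ[d/c](R))) → 1

== RESULT ==
d | g
5 | 3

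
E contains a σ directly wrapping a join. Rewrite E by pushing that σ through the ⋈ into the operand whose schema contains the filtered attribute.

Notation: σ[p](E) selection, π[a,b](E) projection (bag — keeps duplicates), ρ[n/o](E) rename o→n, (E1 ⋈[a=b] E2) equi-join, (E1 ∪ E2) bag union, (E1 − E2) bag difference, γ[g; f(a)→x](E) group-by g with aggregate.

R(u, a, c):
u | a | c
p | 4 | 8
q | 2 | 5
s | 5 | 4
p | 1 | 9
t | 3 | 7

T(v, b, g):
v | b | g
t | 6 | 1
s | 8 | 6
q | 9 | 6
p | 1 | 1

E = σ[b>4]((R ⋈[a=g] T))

σ filters on b, owned by the right side.
E' = (R ⋈[a=g] σ[b>4](T))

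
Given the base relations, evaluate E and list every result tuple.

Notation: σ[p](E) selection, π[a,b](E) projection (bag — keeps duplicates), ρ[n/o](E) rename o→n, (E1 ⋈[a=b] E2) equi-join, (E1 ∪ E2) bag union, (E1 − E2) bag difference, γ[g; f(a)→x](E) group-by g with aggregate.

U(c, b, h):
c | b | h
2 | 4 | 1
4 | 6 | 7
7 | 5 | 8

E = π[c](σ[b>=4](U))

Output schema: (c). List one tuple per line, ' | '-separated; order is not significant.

Per-node cardinality:
  U → 3
  σ[b>=4](U) → 3
  π[c](σ[b>=4](U)) → 3

== RESULT ==
c
2
4
7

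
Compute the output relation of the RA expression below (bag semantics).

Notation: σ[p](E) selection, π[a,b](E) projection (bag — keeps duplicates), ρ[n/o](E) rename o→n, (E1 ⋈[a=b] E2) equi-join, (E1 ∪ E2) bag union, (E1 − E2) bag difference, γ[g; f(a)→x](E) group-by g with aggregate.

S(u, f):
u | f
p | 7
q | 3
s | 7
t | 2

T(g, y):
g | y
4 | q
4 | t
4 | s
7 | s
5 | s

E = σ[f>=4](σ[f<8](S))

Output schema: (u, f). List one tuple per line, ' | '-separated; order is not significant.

Per-node cardinality:
  S → 4
  σ[f<8](S) → 4
  σ[f>=4](σ[f<8](S)) → 2

== RESULT ==
u | f
p | 7
s | 7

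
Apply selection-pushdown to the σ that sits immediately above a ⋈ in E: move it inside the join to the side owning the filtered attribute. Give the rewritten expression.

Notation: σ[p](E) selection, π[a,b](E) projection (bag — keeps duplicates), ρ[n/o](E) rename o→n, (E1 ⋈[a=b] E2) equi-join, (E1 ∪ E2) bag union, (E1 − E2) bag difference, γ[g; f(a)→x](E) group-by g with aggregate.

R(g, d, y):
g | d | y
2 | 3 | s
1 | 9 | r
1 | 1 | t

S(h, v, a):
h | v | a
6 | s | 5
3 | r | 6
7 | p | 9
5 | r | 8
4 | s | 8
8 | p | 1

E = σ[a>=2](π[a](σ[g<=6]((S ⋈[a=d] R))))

σ filters on g, owned by the right side.
E' = σ[a>=2](π[a]((S ⋈[a=d] σ[g<=6](R))))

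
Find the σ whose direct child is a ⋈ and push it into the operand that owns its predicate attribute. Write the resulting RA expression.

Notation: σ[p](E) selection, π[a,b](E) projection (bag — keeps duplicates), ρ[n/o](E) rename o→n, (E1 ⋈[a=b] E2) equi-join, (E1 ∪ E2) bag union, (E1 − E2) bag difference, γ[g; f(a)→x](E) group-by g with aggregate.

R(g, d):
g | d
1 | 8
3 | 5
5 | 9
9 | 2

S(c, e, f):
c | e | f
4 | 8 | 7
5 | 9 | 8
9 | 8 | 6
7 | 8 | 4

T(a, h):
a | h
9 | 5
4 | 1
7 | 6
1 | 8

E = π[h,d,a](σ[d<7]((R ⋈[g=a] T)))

σ filters on d, owned by the left side.
E' = π[h,d,a]((σ[d<7](R) ⋈[g=a] T))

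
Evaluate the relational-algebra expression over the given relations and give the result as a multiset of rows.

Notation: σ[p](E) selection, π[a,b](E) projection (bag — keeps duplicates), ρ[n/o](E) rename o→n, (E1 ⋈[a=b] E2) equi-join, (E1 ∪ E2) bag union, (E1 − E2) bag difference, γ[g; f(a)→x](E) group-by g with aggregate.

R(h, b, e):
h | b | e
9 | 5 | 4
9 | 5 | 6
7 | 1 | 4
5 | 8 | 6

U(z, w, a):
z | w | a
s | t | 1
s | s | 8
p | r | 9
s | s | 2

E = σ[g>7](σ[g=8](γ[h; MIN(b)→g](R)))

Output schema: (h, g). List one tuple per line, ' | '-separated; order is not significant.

Row counts bottom-up:
  R → 4
  γ[h; MIN(b)→g](R) → 3
  σ[g=8](γ[h; MIN(b)→g](R)) → 1
  σ[g>7](σ[g=8](γ[h; MIN(b)→g](R))) → 1

== RESULT ==
h | g
5 | 8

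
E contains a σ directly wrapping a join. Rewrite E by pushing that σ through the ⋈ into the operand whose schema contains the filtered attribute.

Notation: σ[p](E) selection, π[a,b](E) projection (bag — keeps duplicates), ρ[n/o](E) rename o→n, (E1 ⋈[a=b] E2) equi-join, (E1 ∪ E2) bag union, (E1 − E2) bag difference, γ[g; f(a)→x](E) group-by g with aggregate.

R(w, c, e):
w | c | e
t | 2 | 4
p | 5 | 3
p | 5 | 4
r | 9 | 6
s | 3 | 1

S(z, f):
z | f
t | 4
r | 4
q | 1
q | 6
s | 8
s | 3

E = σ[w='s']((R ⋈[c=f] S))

σ filters on w, owned by the left side.
E' = (σ[w='s'](R) ⋈[c=f] S)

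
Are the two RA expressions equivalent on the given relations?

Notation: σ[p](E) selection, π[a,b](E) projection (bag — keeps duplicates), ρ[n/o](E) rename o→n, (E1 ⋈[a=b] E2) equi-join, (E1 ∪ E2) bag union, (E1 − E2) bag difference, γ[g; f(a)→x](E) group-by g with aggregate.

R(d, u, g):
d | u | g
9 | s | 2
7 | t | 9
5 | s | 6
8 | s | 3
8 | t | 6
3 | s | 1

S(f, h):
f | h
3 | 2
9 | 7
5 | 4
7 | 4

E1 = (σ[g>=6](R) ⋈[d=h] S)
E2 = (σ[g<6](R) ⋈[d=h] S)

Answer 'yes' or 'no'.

E1 subexpression sizes:
  R → 6
  σ[g>=6](R) → 3
  S → 4
  (σ[g>=6](R) ⋈[d=h] S) → 1
E2 subexpression sizes:
  R → 6
  σ[g<6](R) → 3
  S → 4
  (σ[g<6](R) ⋈[d=h] S) → 0

E1 result:
d | u | g | f | h
7 | t | 9 | 9 | 7
E2 result:
d | u | g | f | h
(0 rows)
Witness: (7, 't', 9, 9, 7) appears 1× in E1 but 0× in E2.

no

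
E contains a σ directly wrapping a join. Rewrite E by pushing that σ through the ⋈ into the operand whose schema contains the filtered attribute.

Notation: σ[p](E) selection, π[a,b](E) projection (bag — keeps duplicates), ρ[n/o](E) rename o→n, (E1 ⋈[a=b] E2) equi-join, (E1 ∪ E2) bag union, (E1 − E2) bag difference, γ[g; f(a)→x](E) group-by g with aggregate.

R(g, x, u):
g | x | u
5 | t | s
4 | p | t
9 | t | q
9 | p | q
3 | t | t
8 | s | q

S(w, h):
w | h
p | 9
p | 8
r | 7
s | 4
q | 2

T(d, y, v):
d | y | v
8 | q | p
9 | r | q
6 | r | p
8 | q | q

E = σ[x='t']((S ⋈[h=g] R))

σ filters on x, owned by the right side.
E' = (S ⋈[h=g] σ[x='t'](R))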